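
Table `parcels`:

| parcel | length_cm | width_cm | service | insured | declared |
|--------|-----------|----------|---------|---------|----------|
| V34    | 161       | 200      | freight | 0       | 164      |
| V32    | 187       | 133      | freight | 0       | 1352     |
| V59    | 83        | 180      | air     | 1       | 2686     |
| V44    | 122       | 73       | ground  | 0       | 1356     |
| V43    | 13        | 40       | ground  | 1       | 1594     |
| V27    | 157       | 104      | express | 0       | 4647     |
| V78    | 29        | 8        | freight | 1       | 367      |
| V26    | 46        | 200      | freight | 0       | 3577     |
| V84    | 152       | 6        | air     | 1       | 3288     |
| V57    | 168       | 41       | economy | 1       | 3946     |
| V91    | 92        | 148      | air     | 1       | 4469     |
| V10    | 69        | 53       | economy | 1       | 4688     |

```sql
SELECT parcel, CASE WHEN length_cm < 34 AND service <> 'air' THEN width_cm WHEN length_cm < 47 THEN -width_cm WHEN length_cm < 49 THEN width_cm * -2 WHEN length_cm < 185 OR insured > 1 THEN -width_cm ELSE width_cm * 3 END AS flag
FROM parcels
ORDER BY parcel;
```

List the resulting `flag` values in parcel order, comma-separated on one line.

parcel=V10: length_cm < 185 OR insured > 1 → -53
parcel=V26: length_cm < 47 → -200
parcel=V27: length_cm < 185 OR insured > 1 → -104
parcel=V32: ELSE → 399
parcel=V34: length_cm < 185 OR insured > 1 → -200
parcel=V43: length_cm < 34 AND service <> 'air' → 40
parcel=V44: length_cm < 185 OR insured > 1 → -73
parcel=V57: length_cm < 185 OR insured > 1 → -41
parcel=V59: length_cm < 185 OR insured > 1 → -180
parcel=V78: length_cm < 34 AND service <> 'air' → 8
parcel=V84: length_cm < 185 OR insured > 1 → -6
parcel=V91: length_cm < 185 OR insured > 1 → -148

-53, -200, -104, 399, -200, 40, -73, -41, -180, 8, -6, -148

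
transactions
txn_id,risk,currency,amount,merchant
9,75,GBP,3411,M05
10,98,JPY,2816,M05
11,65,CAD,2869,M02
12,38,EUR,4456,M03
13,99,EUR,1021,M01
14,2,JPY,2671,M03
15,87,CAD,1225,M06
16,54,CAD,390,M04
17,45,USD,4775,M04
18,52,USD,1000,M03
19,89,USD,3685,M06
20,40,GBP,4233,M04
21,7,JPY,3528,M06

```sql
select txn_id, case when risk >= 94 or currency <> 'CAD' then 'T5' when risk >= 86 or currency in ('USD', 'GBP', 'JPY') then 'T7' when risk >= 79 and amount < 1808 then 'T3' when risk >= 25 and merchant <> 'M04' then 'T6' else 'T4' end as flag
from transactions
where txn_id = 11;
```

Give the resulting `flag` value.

txn_id = 11: risk=65, currency=CAD, amount=2869, merchant=M02.
risk >= 94 or currency <> 'CAD' → false
risk >= 86 or currency in ('USD', 'GBP', 'JPY') → false
risk >= 79 and amount < 1808 → false
risk >= 25 and merchant <> 'M04' → true → T6

T6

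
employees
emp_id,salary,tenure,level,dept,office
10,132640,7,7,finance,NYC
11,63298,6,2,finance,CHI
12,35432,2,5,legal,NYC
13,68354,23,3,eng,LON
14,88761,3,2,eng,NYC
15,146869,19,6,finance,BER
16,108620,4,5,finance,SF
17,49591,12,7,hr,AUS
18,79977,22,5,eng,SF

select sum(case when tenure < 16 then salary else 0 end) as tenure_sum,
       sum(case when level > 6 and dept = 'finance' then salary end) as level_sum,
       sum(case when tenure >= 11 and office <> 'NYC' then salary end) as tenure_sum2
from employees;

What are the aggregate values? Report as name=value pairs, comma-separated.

tenure_sum=478342, level_sum=132640, tenure_sum2=344791

[tenure_sum: tenure < 16]
emp_id=10: ✓ → 132640
emp_id=11: ✓ → 63298
emp_id=12: ✓ → 35432
emp_id=13: ✗
emp_id=14: ✓ → 88761
emp_id=15: ✗
emp_id=16: ✓ → 108620
emp_id=17: ✓ → 49591
emp_id=18: ✗
tenure_sum = 132640 + 63298 + 35432 + 88761 + 108620 + 49591 = 478342
—
[level_sum: level > 6 and dept = 'finance']
emp_id=10: ✓ → 132640
emp_id=11: ✗
emp_id=12: ✗
emp_id=13: ✗
emp_id=14: ✗
emp_id=15: ✗
emp_id=16: ✗
emp_id=17: ✗
emp_id=18: ✗
level_sum = 132640
—
[tenure_sum2: tenure >= 11 and office <> 'NYC']
emp_id=10: ✗
emp_id=11: ✗
emp_id=12: ✗
emp_id=13: ✓ → 68354
emp_id=14: ✗
emp_id=15: ✓ → 146869
emp_id=16: ✗
emp_id=17: ✓ → 49591
emp_id=18: ✓ → 79977
tenure_sum2 = 68354 + 146869 + 49591 + 79977 = 344791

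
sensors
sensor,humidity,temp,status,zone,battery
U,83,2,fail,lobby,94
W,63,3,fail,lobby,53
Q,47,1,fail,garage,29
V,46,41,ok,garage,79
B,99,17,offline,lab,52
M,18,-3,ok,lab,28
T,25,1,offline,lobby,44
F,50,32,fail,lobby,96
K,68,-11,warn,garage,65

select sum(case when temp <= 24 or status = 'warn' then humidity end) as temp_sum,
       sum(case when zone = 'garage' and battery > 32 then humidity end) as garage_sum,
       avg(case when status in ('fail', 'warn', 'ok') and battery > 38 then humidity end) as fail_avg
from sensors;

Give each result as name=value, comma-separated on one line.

[temp_sum: temp <= 24 or status = 'warn']
sensor=U: ✓ → 83
sensor=W: ✓ → 63
sensor=Q: ✓ → 47
sensor=V: ✗
sensor=B: ✓ → 99
sensor=M: ✓ → 18
sensor=T: ✓ → 25
sensor=F: ✗
sensor=K: ✓ → 68
temp_sum = 83 + 63 + 47 + 99 + 18 + 25 + 68 = 403
—
[garage_sum: zone = 'garage' and battery > 32]
sensor=U: ✗
sensor=W: ✗
sensor=Q: ✗
sensor=V: ✓ → 46
sensor=B: ✗
sensor=M: ✗
sensor=T: ✗
sensor=F: ✗
sensor=K: ✓ → 68
garage_sum = 46 + 68 = 114
—
[fail_avg: status in ('fail', 'warn', 'ok') and battery > 38]
sensor=U: ✓ → 83
sensor=W: ✓ → 63
sensor=Q: ✗
sensor=V: ✓ → 46
sensor=B: ✗
sensor=M: ✗
sensor=T: ✗
sensor=F: ✓ → 50
sensor=K: ✓ → 68
fail_avg = (83 + 63 + 46 + 50 + 68) / 5 = 62

temp_sum=403, garage_sum=114, fail_avg=62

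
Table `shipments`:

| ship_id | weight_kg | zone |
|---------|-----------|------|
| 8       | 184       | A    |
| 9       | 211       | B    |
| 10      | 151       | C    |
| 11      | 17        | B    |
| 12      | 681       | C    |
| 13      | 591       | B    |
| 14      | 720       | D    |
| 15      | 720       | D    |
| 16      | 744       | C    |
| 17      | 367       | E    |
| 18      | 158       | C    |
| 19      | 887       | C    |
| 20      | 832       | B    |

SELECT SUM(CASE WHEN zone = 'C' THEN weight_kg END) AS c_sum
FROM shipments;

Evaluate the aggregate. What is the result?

ship_id=8: ✗
ship_id=9: ✗
ship_id=10: ✓ → 151
ship_id=11: ✗
ship_id=12: ✓ → 681
ship_id=13: ✗
ship_id=14: ✗
ship_id=15: ✗
ship_id=16: ✓ → 744
ship_id=17: ✗
ship_id=18: ✓ → 158
ship_id=19: ✓ → 887
ship_id=20: ✗
c_sum = 151 + 681 + 744 + 158 + 887 = 2621

2621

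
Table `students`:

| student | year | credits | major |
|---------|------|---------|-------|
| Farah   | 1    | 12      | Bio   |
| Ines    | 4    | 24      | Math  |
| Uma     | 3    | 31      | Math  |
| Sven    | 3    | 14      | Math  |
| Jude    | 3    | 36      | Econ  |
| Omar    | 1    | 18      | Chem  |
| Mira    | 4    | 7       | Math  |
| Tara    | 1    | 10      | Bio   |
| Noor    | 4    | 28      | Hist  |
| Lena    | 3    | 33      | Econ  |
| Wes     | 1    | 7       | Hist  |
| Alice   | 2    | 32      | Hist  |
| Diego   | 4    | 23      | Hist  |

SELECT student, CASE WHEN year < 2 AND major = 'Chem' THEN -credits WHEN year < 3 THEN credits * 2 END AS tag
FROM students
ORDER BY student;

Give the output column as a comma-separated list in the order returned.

64, NULL, 24, NULL, NULL, NULL, NULL, NULL, -18, NULL, 20, NULL, 14

student=Alice: year < 3 → 64
student=Diego: (no match → NULL) → NULL
student=Farah: year < 3 → 24
student=Ines: (no match → NULL) → NULL
student=Jude: (no match → NULL) → NULL
student=Lena: (no match → NULL) → NULL
student=Mira: (no match → NULL) → NULL
student=Noor: (no match → NULL) → NULL
student=Omar: year < 2 AND major = 'Chem' → -18
student=Sven: (no match → NULL) → NULL
student=Tara: year < 3 → 20
student=Uma: (no match → NULL) → NULL
student=Wes: year < 3 → 14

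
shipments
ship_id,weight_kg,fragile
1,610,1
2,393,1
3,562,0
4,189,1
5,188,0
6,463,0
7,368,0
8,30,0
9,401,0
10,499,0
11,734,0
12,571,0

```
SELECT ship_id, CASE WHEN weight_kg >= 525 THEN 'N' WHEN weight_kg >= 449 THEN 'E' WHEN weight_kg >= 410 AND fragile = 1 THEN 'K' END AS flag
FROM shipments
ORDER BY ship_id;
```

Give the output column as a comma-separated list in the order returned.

ship_id=1: weight_kg >= 525 → N
ship_id=2: (no match → NULL) → NULL
ship_id=3: weight_kg >= 525 → N
ship_id=4: (no match → NULL) → NULL
ship_id=5: (no match → NULL) → NULL
ship_id=6: weight_kg >= 449 → E
ship_id=7: (no match → NULL) → NULL
ship_id=8: (no match → NULL) → NULL
ship_id=9: (no match → NULL) → NULL
ship_id=10: weight_kg >= 449 → E
ship_id=11: weight_kg >= 525 → N
ship_id=12: weight_kg >= 525 → N

N, NULL, N, NULL, NULL, E, NULL, NULL, NULL, E, N, N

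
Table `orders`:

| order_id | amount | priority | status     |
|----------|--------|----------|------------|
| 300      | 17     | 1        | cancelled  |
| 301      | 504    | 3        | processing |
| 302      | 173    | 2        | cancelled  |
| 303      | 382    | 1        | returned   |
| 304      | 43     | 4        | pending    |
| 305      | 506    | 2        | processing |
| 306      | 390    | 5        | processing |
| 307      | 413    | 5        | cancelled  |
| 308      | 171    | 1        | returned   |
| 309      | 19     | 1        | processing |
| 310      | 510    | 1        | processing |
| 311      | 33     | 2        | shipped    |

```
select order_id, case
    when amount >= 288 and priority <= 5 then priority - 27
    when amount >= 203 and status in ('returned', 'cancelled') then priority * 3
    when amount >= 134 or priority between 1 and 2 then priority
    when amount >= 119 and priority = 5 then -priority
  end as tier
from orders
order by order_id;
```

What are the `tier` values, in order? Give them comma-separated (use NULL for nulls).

1, -24, 2, -26, NULL, -25, -22, -22, 1, 1, -26, 2

order_id=300: amount >= 134 or priority between 1 and 2 → 1
order_id=301: amount >= 288 and priority <= 5 → -24
order_id=302: amount >= 134 or priority between 1 and 2 → 2
order_id=303: amount >= 288 and priority <= 5 → -26
order_id=304: (no match → NULL) → NULL
order_id=305: amount >= 288 and priority <= 5 → -25
order_id=306: amount >= 288 and priority <= 5 → -22
order_id=307: amount >= 288 and priority <= 5 → -22
order_id=308: amount >= 134 or priority between 1 and 2 → 1
order_id=309: amount >= 134 or priority between 1 and 2 → 1
order_id=310: amount >= 288 and priority <= 5 → -26
order_id=311: amount >= 134 or priority between 1 and 2 → 2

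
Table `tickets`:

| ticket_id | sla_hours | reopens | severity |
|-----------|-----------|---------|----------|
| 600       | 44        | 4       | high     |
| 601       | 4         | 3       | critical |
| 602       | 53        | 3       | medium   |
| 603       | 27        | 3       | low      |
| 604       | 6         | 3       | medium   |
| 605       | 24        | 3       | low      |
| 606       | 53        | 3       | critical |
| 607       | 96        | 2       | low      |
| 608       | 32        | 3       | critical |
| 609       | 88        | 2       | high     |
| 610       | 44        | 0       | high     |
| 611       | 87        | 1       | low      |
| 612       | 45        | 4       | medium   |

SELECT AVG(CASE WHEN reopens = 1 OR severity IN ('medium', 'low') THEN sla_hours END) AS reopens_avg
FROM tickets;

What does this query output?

48.2857142857

ticket_id=600: ✗
ticket_id=601: ✗
ticket_id=602: ✓ → 53
ticket_id=603: ✓ → 27
ticket_id=604: ✓ → 6
ticket_id=605: ✓ → 24
ticket_id=606: ✗
ticket_id=607: ✓ → 96
ticket_id=608: ✗
ticket_id=609: ✗
ticket_id=610: ✗
ticket_id=611: ✓ → 87
ticket_id=612: ✓ → 45
reopens_avg = (53 + 27 + 6 + 24 + 96 + 87 + 45) / 7 = 48.2857142857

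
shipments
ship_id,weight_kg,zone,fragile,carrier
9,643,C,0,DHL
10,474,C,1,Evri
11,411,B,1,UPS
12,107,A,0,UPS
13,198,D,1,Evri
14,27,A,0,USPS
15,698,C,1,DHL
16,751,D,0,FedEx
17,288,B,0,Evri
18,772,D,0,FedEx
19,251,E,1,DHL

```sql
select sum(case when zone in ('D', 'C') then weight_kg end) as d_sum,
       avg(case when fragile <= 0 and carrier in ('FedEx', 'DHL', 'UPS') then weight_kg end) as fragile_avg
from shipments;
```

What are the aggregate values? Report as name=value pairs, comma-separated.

[d_sum: zone in ('D', 'C')]
ship_id=9: ✓ → 643
ship_id=10: ✓ → 474
ship_id=11: ✗
ship_id=12: ✗
ship_id=13: ✓ → 198
ship_id=14: ✗
ship_id=15: ✓ → 698
ship_id=16: ✓ → 751
ship_id=17: ✗
ship_id=18: ✓ → 772
ship_id=19: ✗
d_sum = 643 + 474 + 198 + 698 + 751 + 772 = 3536
—
[fragile_avg: fragile <= 0 and carrier in ('FedEx', 'DHL', 'UPS')]
ship_id=9: ✓ → 643
ship_id=10: ✗
ship_id=11: ✗
ship_id=12: ✓ → 107
ship_id=13: ✗
ship_id=14: ✗
ship_id=15: ✗
ship_id=16: ✓ → 751
ship_id=17: ✗
ship_id=18: ✓ → 772
ship_id=19: ✗
fragile_avg = (643 + 107 + 751 + 772) / 4 = 568.25

d_sum=3536, fragile_avg=568.25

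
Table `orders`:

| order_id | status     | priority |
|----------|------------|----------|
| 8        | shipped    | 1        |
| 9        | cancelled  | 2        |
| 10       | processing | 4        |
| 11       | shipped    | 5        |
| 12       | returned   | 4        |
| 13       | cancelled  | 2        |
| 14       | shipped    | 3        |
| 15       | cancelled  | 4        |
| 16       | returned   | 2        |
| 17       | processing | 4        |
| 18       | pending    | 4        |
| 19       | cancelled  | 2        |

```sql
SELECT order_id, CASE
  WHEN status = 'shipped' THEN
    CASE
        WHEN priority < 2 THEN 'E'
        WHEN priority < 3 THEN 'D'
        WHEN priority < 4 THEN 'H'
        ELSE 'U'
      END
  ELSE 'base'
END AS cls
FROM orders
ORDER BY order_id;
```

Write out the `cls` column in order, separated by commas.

E, base, base, U, base, base, H, base, base, base, base, base

order_id=8: status='shipped' → inner[priority < 2] → E
order_id=9: status='cancelled' → outer ELSE → base
order_id=10: status='processing' → outer ELSE → base
order_id=11: status='shipped' → inner[ELSE] → U
order_id=12: status='returned' → outer ELSE → base
order_id=13: status='cancelled' → outer ELSE → base
order_id=14: status='shipped' → inner[priority < 4] → H
order_id=15: status='cancelled' → outer ELSE → base
order_id=16: status='returned' → outer ELSE → base
order_id=17: status='processing' → outer ELSE → base
order_id=18: status='pending' → outer ELSE → base
order_id=19: status='cancelled' → outer ELSE → base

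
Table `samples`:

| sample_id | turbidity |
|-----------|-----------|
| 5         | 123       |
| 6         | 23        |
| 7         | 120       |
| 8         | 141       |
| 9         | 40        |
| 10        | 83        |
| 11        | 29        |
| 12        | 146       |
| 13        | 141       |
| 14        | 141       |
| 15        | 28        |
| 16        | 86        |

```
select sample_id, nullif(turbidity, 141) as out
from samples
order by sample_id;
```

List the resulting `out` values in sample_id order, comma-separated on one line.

sample_id=5: turbidity=123 vs 141: differ → 123
sample_id=6: turbidity=23 vs 141: differ → 23
sample_id=7: turbidity=120 vs 141: differ → 120
sample_id=8: turbidity=141 vs 141: equal → NULL
sample_id=9: turbidity=40 vs 141: differ → 40
sample_id=10: turbidity=83 vs 141: differ → 83
sample_id=11: turbidity=29 vs 141: differ → 29
sample_id=12: turbidity=146 vs 141: differ → 146
sample_id=13: turbidity=141 vs 141: equal → NULL
sample_id=14: turbidity=141 vs 141: equal → NULL
sample_id=15: turbidity=28 vs 141: differ → 28
sample_id=16: turbidity=86 vs 141: differ → 86

123, 23, 120, NULL, 40, 83, 29, 146, NULL, NULL, 28, 86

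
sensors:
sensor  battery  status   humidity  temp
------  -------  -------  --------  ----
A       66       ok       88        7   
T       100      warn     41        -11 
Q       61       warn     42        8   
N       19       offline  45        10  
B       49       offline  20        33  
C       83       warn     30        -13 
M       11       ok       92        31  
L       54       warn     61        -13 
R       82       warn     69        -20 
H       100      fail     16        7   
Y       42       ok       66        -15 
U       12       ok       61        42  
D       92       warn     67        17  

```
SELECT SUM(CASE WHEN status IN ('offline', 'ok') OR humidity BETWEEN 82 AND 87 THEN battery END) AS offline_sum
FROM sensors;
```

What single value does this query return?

199

sensor=A: ✓ → 66
sensor=T: ✗
sensor=Q: ✗
sensor=N: ✓ → 19
sensor=B: ✓ → 49
sensor=C: ✗
sensor=M: ✓ → 11
sensor=L: ✗
sensor=R: ✗
sensor=H: ✗
sensor=Y: ✓ → 42
sensor=U: ✓ → 12
sensor=D: ✗
offline_sum = 66 + 19 + 49 + 11 + 42 + 12 = 199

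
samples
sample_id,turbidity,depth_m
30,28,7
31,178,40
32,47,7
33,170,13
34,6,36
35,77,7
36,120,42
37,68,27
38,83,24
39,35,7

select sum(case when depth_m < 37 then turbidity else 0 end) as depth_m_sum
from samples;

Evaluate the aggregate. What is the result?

sample_id=30: ✓ → 28
sample_id=31: ✗
sample_id=32: ✓ → 47
sample_id=33: ✓ → 170
sample_id=34: ✓ → 6
sample_id=35: ✓ → 77
sample_id=36: ✗
sample_id=37: ✓ → 68
sample_id=38: ✓ → 83
sample_id=39: ✓ → 35
depth_m_sum = 28 + 47 + 170 + 6 + 77 + 68 + 83 + 35 = 514

514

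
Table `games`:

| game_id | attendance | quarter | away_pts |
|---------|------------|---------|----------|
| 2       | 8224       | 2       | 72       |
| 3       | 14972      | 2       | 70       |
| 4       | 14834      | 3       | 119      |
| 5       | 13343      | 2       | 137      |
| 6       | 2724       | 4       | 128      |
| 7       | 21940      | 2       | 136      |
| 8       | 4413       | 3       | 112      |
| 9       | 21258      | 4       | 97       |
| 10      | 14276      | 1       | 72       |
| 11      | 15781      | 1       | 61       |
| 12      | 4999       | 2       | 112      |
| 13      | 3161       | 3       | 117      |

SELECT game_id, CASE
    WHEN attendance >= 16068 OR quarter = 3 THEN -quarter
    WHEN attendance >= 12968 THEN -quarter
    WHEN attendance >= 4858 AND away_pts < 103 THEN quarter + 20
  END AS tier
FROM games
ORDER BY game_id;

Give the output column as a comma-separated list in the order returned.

game_id=2: attendance >= 4858 AND away_pts < 103 → 22
game_id=3: attendance >= 12968 → -2
game_id=4: attendance >= 16068 OR quarter = 3 → -3
game_id=5: attendance >= 12968 → -2
game_id=6: (no match → NULL) → NULL
game_id=7: attendance >= 16068 OR quarter = 3 → -2
game_id=8: attendance >= 16068 OR quarter = 3 → -3
game_id=9: attendance >= 16068 OR quarter = 3 → -4
game_id=10: attendance >= 12968 → -1
game_id=11: attendance >= 12968 → -1
game_id=12: (no match → NULL) → NULL
game_id=13: attendance >= 16068 OR quarter = 3 → -3

22, -2, -3, -2, NULL, -2, -3, -4, -1, -1, NULL, -3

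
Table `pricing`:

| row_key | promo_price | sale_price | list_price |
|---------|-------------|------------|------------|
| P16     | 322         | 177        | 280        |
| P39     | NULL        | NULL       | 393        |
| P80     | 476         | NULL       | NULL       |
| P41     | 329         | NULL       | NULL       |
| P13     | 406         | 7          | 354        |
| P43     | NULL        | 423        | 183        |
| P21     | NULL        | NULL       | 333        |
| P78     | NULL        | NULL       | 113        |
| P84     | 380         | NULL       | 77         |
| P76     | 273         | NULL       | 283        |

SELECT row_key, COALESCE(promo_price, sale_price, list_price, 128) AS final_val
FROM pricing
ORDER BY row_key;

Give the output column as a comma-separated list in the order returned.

406, 322, 333, 393, 329, 423, 273, 113, 476, 380

row_key=P13: promo_price=406 → 406
row_key=P16: promo_price=322 → 322
row_key=P21: promo_price=NULL, sale_price=NULL, list_price=333 → 333
row_key=P39: promo_price=NULL, sale_price=NULL, list_price=393 → 393
row_key=P41: promo_price=329 → 329
row_key=P43: promo_price=NULL, sale_price=423 → 423
row_key=P76: promo_price=273 → 273
row_key=P78: promo_price=NULL, sale_price=NULL, list_price=113 → 113
row_key=P80: promo_price=476 → 476
row_key=P84: promo_price=380 → 380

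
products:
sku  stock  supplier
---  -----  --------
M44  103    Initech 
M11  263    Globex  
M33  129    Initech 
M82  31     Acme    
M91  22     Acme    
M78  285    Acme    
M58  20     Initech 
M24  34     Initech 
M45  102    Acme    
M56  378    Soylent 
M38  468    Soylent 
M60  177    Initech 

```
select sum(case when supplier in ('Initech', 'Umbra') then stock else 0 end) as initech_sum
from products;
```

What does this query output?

sku=M44: ✓ → 103
sku=M11: ✗
sku=M33: ✓ → 129
sku=M82: ✗
sku=M91: ✗
sku=M78: ✗
sku=M58: ✓ → 20
sku=M24: ✓ → 34
sku=M45: ✗
sku=M56: ✗
sku=M38: ✗
sku=M60: ✓ → 177
initech_sum = 103 + 129 + 20 + 34 + 177 = 463

463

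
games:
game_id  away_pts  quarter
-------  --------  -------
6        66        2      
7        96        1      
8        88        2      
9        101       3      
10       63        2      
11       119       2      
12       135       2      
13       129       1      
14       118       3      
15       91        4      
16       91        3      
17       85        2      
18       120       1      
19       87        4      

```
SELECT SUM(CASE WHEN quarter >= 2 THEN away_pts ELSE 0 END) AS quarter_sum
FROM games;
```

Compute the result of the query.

game_id=6: ✓ → 66
game_id=7: ✗
game_id=8: ✓ → 88
game_id=9: ✓ → 101
game_id=10: ✓ → 63
game_id=11: ✓ → 119
game_id=12: ✓ → 135
game_id=13: ✗
game_id=14: ✓ → 118
game_id=15: ✓ → 91
game_id=16: ✓ → 91
game_id=17: ✓ → 85
game_id=18: ✗
game_id=19: ✓ → 87
quarter_sum = 66 + 88 + 101 + 63 + 119 + 135 + 118 + 91 + 91 + 85 + 87 = 1044

1044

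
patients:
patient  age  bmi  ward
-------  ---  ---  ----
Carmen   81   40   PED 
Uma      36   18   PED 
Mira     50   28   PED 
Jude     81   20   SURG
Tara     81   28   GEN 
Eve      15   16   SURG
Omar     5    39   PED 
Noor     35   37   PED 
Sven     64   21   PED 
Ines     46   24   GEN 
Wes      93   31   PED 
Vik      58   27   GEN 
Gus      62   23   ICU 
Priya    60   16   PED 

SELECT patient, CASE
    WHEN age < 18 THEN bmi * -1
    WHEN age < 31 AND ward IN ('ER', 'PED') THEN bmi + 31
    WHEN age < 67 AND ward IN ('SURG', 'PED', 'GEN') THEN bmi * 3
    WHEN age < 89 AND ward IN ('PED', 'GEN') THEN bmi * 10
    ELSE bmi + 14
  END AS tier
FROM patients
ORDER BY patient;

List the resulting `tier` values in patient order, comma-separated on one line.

400, -16, 37, 72, 34, 84, 111, -39, 48, 63, 280, 54, 81, 45

patient=Carmen: age < 89 AND ward IN ('PED', 'GEN') → 400
patient=Eve: age < 18 → -16
patient=Gus: ELSE → 37
patient=Ines: age < 67 AND ward IN ('SURG', 'PED', 'GEN') → 72
patient=Jude: ELSE → 34
patient=Mira: age < 67 AND ward IN ('SURG', 'PED', 'GEN') → 84
patient=Noor: age < 67 AND ward IN ('SURG', 'PED', 'GEN') → 111
patient=Omar: age < 18 → -39
patient=Priya: age < 67 AND ward IN ('SURG', 'PED', 'GEN') → 48
patient=Sven: age < 67 AND ward IN ('SURG', 'PED', 'GEN') → 63
patient=Tara: age < 89 AND ward IN ('PED', 'GEN') → 280
patient=Uma: age < 67 AND ward IN ('SURG', 'PED', 'GEN') → 54
patient=Vik: age < 67 AND ward IN ('SURG', 'PED', 'GEN') → 81
patient=Wes: ELSE → 45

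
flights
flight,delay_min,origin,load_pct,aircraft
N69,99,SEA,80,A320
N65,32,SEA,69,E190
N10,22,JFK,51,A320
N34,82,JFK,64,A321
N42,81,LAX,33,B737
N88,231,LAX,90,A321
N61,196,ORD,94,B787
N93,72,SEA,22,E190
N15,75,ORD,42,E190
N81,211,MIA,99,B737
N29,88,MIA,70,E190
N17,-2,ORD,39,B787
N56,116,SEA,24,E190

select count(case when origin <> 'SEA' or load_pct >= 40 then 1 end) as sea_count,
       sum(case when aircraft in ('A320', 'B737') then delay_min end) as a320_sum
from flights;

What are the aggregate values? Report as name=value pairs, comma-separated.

[sea_count: origin <> 'SEA' or load_pct >= 40]
flight=N69: ✓ → 1
flight=N65: ✓ → 1
flight=N10: ✓ → 1
flight=N34: ✓ → 1
flight=N42: ✓ → 1
flight=N88: ✓ → 1
flight=N61: ✓ → 1
flight=N93: ✗
flight=N15: ✓ → 1
flight=N81: ✓ → 1
flight=N29: ✓ → 1
flight=N17: ✓ → 1
flight=N56: ✗
sea_count = COUNT(1, 1, 1, 1, 1, 1, 1, 1, 1, 1, 1) = 11
—
[a320_sum: aircraft in ('A320', 'B737')]
flight=N69: ✓ → 99
flight=N65: ✗
flight=N10: ✓ → 22
flight=N34: ✗
flight=N42: ✓ → 81
flight=N88: ✗
flight=N61: ✗
flight=N93: ✗
flight=N15: ✗
flight=N81: ✓ → 211
flight=N29: ✗
flight=N17: ✗
flight=N56: ✗
a320_sum = 99 + 22 + 81 + 211 = 413

sea_count=11, a320_sum=413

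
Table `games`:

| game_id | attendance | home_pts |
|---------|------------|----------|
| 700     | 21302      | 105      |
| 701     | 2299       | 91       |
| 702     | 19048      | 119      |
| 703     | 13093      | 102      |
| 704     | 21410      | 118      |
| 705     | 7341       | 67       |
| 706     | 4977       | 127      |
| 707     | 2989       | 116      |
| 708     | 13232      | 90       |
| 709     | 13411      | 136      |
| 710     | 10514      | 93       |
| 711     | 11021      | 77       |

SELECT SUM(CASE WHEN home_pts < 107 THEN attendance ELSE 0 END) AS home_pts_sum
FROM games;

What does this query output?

game_id=700: ✓ → 21302
game_id=701: ✓ → 2299
game_id=702: ✗
game_id=703: ✓ → 13093
game_id=704: ✗
game_id=705: ✓ → 7341
game_id=706: ✗
game_id=707: ✗
game_id=708: ✓ → 13232
game_id=709: ✗
game_id=710: ✓ → 10514
game_id=711: ✓ → 11021
home_pts_sum = 21302 + 2299 + 13093 + 7341 + 13232 + 10514 + 11021 = 78802

78802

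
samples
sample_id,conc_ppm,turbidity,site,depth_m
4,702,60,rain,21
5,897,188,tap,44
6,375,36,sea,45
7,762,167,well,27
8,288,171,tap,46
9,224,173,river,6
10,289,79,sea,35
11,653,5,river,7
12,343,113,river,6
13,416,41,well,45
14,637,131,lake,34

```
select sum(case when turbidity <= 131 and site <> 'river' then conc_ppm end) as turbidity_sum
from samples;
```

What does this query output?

2419

sample_id=4: ✓ → 702
sample_id=5: ✗
sample_id=6: ✓ → 375
sample_id=7: ✗
sample_id=8: ✗
sample_id=9: ✗
sample_id=10: ✓ → 289
sample_id=11: ✗
sample_id=12: ✗
sample_id=13: ✓ → 416
sample_id=14: ✓ → 637
turbidity_sum = 702 + 375 + 289 + 416 + 637 = 2419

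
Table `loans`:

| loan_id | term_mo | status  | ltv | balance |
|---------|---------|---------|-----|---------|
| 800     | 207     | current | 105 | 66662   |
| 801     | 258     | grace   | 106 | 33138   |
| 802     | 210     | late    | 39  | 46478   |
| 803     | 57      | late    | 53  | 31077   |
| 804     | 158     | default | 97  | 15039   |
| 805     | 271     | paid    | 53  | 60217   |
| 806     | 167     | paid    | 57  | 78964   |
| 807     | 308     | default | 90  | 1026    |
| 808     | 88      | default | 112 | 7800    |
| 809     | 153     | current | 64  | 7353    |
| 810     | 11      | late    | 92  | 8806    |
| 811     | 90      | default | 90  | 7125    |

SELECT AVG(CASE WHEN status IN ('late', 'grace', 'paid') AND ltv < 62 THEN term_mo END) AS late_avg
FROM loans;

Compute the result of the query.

176.25

loan_id=800: ✗
loan_id=801: ✗
loan_id=802: ✓ → 210
loan_id=803: ✓ → 57
loan_id=804: ✗
loan_id=805: ✓ → 271
loan_id=806: ✓ → 167
loan_id=807: ✗
loan_id=808: ✗
loan_id=809: ✗
loan_id=810: ✗
loan_id=811: ✗
late_avg = (210 + 57 + 271 + 167) / 4 = 176.25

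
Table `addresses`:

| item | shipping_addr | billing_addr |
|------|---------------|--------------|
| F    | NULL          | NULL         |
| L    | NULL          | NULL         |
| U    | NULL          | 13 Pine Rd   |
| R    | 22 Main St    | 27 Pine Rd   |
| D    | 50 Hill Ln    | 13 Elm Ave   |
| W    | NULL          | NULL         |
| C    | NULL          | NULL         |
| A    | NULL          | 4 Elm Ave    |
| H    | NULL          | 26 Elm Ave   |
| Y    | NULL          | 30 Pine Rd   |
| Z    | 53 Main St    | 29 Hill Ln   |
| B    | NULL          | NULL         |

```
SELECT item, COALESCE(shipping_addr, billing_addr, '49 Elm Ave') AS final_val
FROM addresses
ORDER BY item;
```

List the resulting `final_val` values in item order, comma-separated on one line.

item=A: shipping_addr=NULL, billing_addr=4 Elm Ave → 4 Elm Ave
item=B: shipping_addr=NULL, billing_addr=NULL, → literal 49 Elm Ave → 49 Elm Ave
item=C: shipping_addr=NULL, billing_addr=NULL, → literal 49 Elm Ave → 49 Elm Ave
item=D: shipping_addr=50 Hill Ln → 50 Hill Ln
item=F: shipping_addr=NULL, billing_addr=NULL, → literal 49 Elm Ave → 49 Elm Ave
item=H: shipping_addr=NULL, billing_addr=26 Elm Ave → 26 Elm Ave
item=L: shipping_addr=NULL, billing_addr=NULL, → literal 49 Elm Ave → 49 Elm Ave
item=R: shipping_addr=22 Main St → 22 Main St
item=U: shipping_addr=NULL, billing_addr=13 Pine Rd → 13 Pine Rd
item=W: shipping_addr=NULL, billing_addr=NULL, → literal 49 Elm Ave → 49 Elm Ave
item=Y: shipping_addr=NULL, billing_addr=30 Pine Rd → 30 Pine Rd
item=Z: shipping_addr=53 Main St → 53 Main St

4 Elm Ave, 49 Elm Ave, 49 Elm Ave, 50 Hill Ln, 49 Elm Ave, 26 Elm Ave, 49 Elm Ave, 22 Main St, 13 Pine Rd, 49 Elm Ave, 30 Pine Rd, 53 Main St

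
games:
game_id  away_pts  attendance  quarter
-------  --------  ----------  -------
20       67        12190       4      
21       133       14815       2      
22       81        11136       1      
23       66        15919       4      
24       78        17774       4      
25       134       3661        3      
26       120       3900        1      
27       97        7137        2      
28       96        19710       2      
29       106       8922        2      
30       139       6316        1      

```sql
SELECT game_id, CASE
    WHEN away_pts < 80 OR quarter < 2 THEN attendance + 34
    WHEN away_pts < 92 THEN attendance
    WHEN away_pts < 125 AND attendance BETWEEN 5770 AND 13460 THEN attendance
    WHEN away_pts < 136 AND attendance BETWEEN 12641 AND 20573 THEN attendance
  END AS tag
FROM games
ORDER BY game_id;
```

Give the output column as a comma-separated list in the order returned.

game_id=20: away_pts < 80 OR quarter < 2 → 12224
game_id=21: away_pts < 136 AND attendance BETWEEN 12641 AND 20573 → 14815
game_id=22: away_pts < 80 OR quarter < 2 → 11170
game_id=23: away_pts < 80 OR quarter < 2 → 15953
game_id=24: away_pts < 80 OR quarter < 2 → 17808
game_id=25: (no match → NULL) → NULL
game_id=26: away_pts < 80 OR quarter < 2 → 3934
game_id=27: away_pts < 125 AND attendance BETWEEN 5770 AND 13460 → 7137
game_id=28: away_pts < 136 AND attendance BETWEEN 12641 AND 20573 → 19710
game_id=29: away_pts < 125 AND attendance BETWEEN 5770 AND 13460 → 8922
game_id=30: away_pts < 80 OR quarter < 2 → 6350

12224, 14815, 11170, 15953, 17808, NULL, 3934, 7137, 19710, 8922, 6350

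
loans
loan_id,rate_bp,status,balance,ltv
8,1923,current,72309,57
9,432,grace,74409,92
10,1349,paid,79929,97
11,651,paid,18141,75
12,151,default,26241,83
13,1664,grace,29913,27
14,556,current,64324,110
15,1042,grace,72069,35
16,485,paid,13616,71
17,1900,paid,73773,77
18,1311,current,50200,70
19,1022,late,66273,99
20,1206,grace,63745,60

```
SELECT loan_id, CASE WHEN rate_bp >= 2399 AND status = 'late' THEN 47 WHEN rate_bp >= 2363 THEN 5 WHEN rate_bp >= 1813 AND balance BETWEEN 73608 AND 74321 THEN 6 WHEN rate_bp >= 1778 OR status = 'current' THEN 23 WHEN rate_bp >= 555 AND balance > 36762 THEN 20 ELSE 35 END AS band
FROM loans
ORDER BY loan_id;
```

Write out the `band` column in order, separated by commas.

23, 35, 20, 35, 35, 35, 23, 20, 35, 6, 23, 20, 20

loan_id=8: rate_bp >= 1778 OR status = 'current' → 23
loan_id=9: ELSE → 35
loan_id=10: rate_bp >= 555 AND balance > 36762 → 20
loan_id=11: ELSE → 35
loan_id=12: ELSE → 35
loan_id=13: ELSE → 35
loan_id=14: rate_bp >= 1778 OR status = 'current' → 23
loan_id=15: rate_bp >= 555 AND balance > 36762 → 20
loan_id=16: ELSE → 35
loan_id=17: rate_bp >= 1813 AND balance BETWEEN 73608 AND 74321 → 6
loan_id=18: rate_bp >= 1778 OR status = 'current' → 23
loan_id=19: rate_bp >= 555 AND balance > 36762 → 20
loan_id=20: rate_bp >= 555 AND balance > 36762 → 20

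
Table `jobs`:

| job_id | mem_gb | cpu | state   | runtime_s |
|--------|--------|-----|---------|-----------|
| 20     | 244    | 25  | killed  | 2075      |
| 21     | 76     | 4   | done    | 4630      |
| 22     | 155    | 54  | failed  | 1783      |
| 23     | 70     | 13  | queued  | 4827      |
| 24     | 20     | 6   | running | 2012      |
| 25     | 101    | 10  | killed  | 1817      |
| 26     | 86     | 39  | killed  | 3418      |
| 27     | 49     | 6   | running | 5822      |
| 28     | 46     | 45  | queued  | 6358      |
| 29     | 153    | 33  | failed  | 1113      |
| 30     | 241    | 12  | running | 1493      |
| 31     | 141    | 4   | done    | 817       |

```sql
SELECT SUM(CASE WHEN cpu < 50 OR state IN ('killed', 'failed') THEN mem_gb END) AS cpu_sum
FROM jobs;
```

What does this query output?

job_id=20: ✓ → 244
job_id=21: ✓ → 76
job_id=22: ✓ → 155
job_id=23: ✓ → 70
job_id=24: ✓ → 20
job_id=25: ✓ → 101
job_id=26: ✓ → 86
job_id=27: ✓ → 49
job_id=28: ✓ → 46
job_id=29: ✓ → 153
job_id=30: ✓ → 241
job_id=31: ✓ → 141
cpu_sum = 244 + 76 + 155 + 70 + 20 + 101 + 86 + 49 + 46 + 153 + 241 + 141 = 1382

1382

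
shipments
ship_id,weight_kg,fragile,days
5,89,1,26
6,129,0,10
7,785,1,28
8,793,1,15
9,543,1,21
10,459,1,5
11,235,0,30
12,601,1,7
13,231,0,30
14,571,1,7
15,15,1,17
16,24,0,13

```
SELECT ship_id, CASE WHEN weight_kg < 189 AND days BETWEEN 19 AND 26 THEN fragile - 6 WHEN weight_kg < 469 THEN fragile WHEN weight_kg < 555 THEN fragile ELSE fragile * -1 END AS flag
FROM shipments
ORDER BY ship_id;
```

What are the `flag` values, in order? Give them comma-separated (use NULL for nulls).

ship_id=5: weight_kg < 189 AND days BETWEEN 19 AND 26 → -5
ship_id=6: weight_kg < 469 → 0
ship_id=7: ELSE → -1
ship_id=8: ELSE → -1
ship_id=9: weight_kg < 555 → 1
ship_id=10: weight_kg < 469 → 1
ship_id=11: weight_kg < 469 → 0
ship_id=12: ELSE → -1
ship_id=13: weight_kg < 469 → 0
ship_id=14: ELSE → -1
ship_id=15: weight_kg < 469 → 1
ship_id=16: weight_kg < 469 → 0

-5, 0, -1, -1, 1, 1, 0, -1, 0, -1, 1, 0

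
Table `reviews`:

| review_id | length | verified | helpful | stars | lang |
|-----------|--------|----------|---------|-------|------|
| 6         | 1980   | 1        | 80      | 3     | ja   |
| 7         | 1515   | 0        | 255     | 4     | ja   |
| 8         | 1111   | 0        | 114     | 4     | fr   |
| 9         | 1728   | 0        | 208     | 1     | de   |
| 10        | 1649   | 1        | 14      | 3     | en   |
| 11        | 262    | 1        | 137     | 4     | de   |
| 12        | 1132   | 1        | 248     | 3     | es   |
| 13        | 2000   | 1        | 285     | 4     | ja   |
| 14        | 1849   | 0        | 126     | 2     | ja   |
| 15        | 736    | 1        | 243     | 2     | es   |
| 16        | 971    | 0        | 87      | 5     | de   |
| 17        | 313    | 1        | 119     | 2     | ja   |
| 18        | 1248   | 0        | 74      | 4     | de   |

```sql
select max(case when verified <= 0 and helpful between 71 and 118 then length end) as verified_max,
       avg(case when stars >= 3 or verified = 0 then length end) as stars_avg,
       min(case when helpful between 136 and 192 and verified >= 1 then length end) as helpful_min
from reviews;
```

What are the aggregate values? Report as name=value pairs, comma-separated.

verified_max=1248, stars_avg=1404.0909090909, helpful_min=262

[verified_max: verified <= 0 and helpful between 71 and 118]
review_id=6: ✗
review_id=7: ✗
review_id=8: ✓ → 1111
review_id=9: ✗
review_id=10: ✗
review_id=11: ✗
review_id=12: ✗
review_id=13: ✗
review_id=14: ✗
review_id=15: ✗
review_id=16: ✓ → 971
review_id=17: ✗
review_id=18: ✓ → 1248
verified_max = MAX(1111, 971, 1248) = 1248
—
[stars_avg: stars >= 3 or verified = 0]
review_id=6: ✓ → 1980
review_id=7: ✓ → 1515
review_id=8: ✓ → 1111
review_id=9: ✓ → 1728
review_id=10: ✓ → 1649
review_id=11: ✓ → 262
review_id=12: ✓ → 1132
review_id=13: ✓ → 2000
review_id=14: ✓ → 1849
review_id=15: ✗
review_id=16: ✓ → 971
review_id=17: ✗
review_id=18: ✓ → 1248
stars_avg = (1980 + 1515 + 1111 + 1728 + 1649 + 262 + 1132 + 2000 + 1849 + 971 + 1248) / 11 = 1404.0909090909
—
[helpful_min: helpful between 136 and 192 and verified >= 1]
review_id=6: ✗
review_id=7: ✗
review_id=8: ✗
review_id=9: ✗
review_id=10: ✗
review_id=11: ✓ → 262
review_id=12: ✗
review_id=13: ✗
review_id=14: ✗
review_id=15: ✗
review_id=16: ✗
review_id=17: ✗
review_id=18: ✗
helpful_min = MIN(262) = 262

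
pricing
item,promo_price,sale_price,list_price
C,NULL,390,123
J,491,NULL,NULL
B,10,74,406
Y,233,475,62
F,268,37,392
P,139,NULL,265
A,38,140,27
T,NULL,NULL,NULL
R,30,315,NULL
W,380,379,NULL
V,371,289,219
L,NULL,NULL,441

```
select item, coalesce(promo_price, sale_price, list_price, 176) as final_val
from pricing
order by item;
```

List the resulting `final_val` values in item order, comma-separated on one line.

38, 10, 390, 268, 491, 441, 139, 30, 176, 371, 380, 233

item=A: promo_price=38 → 38
item=B: promo_price=10 → 10
item=C: promo_price=NULL, sale_price=390 → 390
item=F: promo_price=268 → 268
item=J: promo_price=491 → 491
item=L: promo_price=NULL, sale_price=NULL, list_price=441 → 441
item=P: promo_price=139 → 139
item=R: promo_price=30 → 30
item=T: promo_price=NULL, sale_price=NULL, list_price=NULL, → literal 176 → 176
item=V: promo_price=371 → 371
item=W: promo_price=380 → 380
item=Y: promo_price=233 → 233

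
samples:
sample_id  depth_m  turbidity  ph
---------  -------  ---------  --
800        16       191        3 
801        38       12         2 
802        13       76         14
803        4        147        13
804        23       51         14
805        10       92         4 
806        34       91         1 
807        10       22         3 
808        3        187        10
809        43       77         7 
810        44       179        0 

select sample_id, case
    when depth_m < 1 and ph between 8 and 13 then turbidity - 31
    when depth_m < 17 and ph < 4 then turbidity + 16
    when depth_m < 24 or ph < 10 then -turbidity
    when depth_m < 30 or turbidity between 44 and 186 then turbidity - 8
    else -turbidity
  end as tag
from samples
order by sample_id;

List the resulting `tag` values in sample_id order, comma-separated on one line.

sample_id=800: depth_m < 17 and ph < 4 → 207
sample_id=801: depth_m < 24 or ph < 10 → -12
sample_id=802: depth_m < 24 or ph < 10 → -76
sample_id=803: depth_m < 24 or ph < 10 → -147
sample_id=804: depth_m < 24 or ph < 10 → -51
sample_id=805: depth_m < 24 or ph < 10 → -92
sample_id=806: depth_m < 24 or ph < 10 → -91
sample_id=807: depth_m < 17 and ph < 4 → 38
sample_id=808: depth_m < 24 or ph < 10 → -187
sample_id=809: depth_m < 24 or ph < 10 → -77
sample_id=810: depth_m < 24 or ph < 10 → -179

207, -12, -76, -147, -51, -92, -91, 38, -187, -77, -179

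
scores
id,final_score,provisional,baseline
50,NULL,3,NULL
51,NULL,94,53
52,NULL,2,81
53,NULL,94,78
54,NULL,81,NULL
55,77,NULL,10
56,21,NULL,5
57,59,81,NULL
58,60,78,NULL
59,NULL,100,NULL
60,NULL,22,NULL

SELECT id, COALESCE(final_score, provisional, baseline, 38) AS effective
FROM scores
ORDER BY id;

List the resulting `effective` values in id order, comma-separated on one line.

id=50: final_score=NULL, provisional=3 → 3
id=51: final_score=NULL, provisional=94 → 94
id=52: final_score=NULL, provisional=2 → 2
id=53: final_score=NULL, provisional=94 → 94
id=54: final_score=NULL, provisional=81 → 81
id=55: final_score=77 → 77
id=56: final_score=21 → 21
id=57: final_score=59 → 59
id=58: final_score=60 → 60
id=59: final_score=NULL, provisional=100 → 100
id=60: final_score=NULL, provisional=22 → 22

3, 94, 2, 94, 81, 77, 21, 59, 60, 100, 22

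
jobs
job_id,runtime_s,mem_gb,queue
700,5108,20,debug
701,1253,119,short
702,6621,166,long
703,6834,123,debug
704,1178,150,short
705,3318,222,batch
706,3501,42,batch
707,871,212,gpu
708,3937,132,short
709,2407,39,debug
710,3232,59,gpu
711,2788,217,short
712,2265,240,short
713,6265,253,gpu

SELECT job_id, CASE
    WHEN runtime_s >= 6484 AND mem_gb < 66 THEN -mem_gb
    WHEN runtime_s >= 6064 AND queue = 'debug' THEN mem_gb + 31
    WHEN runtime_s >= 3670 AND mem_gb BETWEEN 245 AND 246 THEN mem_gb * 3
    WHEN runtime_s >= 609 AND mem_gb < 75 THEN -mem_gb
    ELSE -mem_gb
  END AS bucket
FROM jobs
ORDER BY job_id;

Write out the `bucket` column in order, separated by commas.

-20, -119, -166, 154, -150, -222, -42, -212, -132, -39, -59, -217, -240, -253

job_id=700: runtime_s >= 609 AND mem_gb < 75 → -20
job_id=701: ELSE → -119
job_id=702: ELSE → -166
job_id=703: runtime_s >= 6064 AND queue = 'debug' → 154
job_id=704: ELSE → -150
job_id=705: ELSE → -222
job_id=706: runtime_s >= 609 AND mem_gb < 75 → -42
job_id=707: ELSE → -212
job_id=708: ELSE → -132
job_id=709: runtime_s >= 609 AND mem_gb < 75 → -39
job_id=710: runtime_s >= 609 AND mem_gb < 75 → -59
job_id=711: ELSE → -217
job_id=712: ELSE → -240
job_id=713: ELSE → -253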